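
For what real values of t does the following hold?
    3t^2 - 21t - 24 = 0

Factor: 3(t + 1)(t - 8) = 0.
So t = -1 or t = 8.

t = -1 or t = 8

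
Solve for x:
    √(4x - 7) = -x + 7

x = 4

Square both sides: 4x - 7 = (-x + 7)².
Expand and rearrange: x² - 18x + 56 = 0.
Solving gives x = 14 or x = 4.
Check each candidate in the original equation:
  x = 14: √(49) = 7, while -x + 7 = -7 — extraneous.
  x = 4: √(9) = 3, while -x + 7 = 3 — valid.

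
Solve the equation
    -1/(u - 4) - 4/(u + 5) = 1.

Multiply both sides by (u - 4)(u + 5):
-(u + 5) - 4(u - 4) = (u - 4)(u + 5).
Expand and collect terms: u² + 6u - 31 = 0.
By the quadratic formula, u = (-6 ± √160) / 2, so u ≈ 3.3246 or u ≈ -9.3246.
Neither value makes a denominator zero (u ≠ 4, u ≠ -5), so both are valid.

u = -9.3246 or u = 3.3246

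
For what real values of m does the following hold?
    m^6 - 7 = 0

Let u = m^3. The equation becomes u^2 - 7 = 0.
By the quadratic formula, u = sqrt(7) or u = -sqrt(7).
m^3 = sqrt(7) gives m = (sqrt(7))^(1/3) ~= 1.3831.
m^3 = -sqrt(7) gives m = -(sqrt(7))^(1/3) ~= -1.3831.

m = -1.3831 or m = 1.3831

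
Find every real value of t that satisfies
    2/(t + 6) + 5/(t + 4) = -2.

Multiply both sides by (t + 6)(t + 4):
2(t + 4) + 5(t + 6) = -2(t + 6)(t + 4).
Expand and collect terms: -2t² - 27t - 86 = 0.
By the quadratic formula, t = (27 ± √41) / -4, so t ≈ -8.3508 or t ≈ -5.1492.
Neither value makes a denominator zero (t ≠ -6, t ≠ -4), so both are valid.

t = -8.3508 or t = -5.1492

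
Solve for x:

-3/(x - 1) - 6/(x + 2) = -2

Multiply both sides by (x - 1)(x + 2):
-3(x + 2) - 6(x - 1) = -2(x - 1)(x + 2).
Expand and collect terms: -2x^2 + 7x + 4 = 0.
Factor or apply the quadratic formula: x = -0.5 or x = 4.
Neither value makes a denominator zero (x != 1, x != -2), so both are valid.

x = -0.5 or x = 4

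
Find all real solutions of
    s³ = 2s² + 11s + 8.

Rearrange: s³ - 2s² - 11s - 8 = 0.
Possible rational roots are divisors of -8. Testing s = -1 gives 0, so (s + 1) is a factor.
Divide: s³ - 2s² - 11s - 8 = (s + 1)(s² - 3s - 8).
Apply the quadratic formula to s² - 3s - 8 = 0: s = (3 ± √41)/2, i.e. s ≈ 4.7016 or s ≈ -1.7016.

s = -1.7016 or s = -1 or s = 4.7016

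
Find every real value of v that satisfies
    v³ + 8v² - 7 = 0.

Possible rational roots are divisors of -7. Testing v = -1 gives 0, so (v + 1) is a factor.
Divide: v³ + 8v² - 7 = (v + 1)(v² + 7v - 7).
Apply the quadratic formula to v² + 7v - 7 = 0: v = (-7 ± √77)/2, i.e. v ≈ 0.8875 or v ≈ -7.8875.

v = -7.8875 or v = -1 or v = 0.8875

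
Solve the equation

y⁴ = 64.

Let u = y². The equation becomes u² - 64 = 0.
Factor: (u + 8)(u - 8) = 0, so u = -8 or u = 8.
y² = -8 < 0 has no real solution.
y² = 8 gives y = ±2·√(2) ≈ ±2.8284.

y = -2.8284 or y = 2.8284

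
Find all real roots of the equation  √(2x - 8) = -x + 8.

x = 6

Square both sides: 2x - 8 = (-x + 8)².
Expand and rearrange: x² - 18x + 72 = 0.
Solving gives x = 12 or x = 6.
Check each candidate in the original equation:
  x = 12: √(16) = 4, while -x + 8 = -4 — extraneous.
  x = 6: √(4) = 2, while -x + 8 = 2 — valid.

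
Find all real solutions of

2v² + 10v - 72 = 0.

Factor: 2(v - 4)(v + 9) = 0.
So v = 4 or v = -9.

v = -9 or v = 4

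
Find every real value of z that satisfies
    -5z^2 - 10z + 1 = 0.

Discriminant: (-10)^2 - 4*(-5)*1 = 120.
Quadratic formula: z = (10 +/- sqrt(120)) / (-10).
So z = -sqrt(30)/5 - 1 ~= -2.0954 or z = -1 + sqrt(30)/5 ~= 0.0954.

z = -2.0954 or z = 0.0954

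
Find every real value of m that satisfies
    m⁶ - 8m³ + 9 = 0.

Let u = m³. The equation becomes u² - 8u + 9 = 0.
By the quadratic formula, u = √(7) + 4 or u = 4 - √(7).
m³ = √(7) + 4 gives m = ∛(√(7) + 4) ≈ 1.8801.
m³ = 4 - √(7) gives m = ∛(4 - √(7)) ≈ 1.1064.

m = 1.1064 or m = 1.8801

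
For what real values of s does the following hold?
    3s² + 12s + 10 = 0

Discriminant: (12)² − 4·3·10 = 24.
Quadratic formula: s = (-12 ± √24) / 6.
So s = -2 + √(6)/3 ≈ -1.1835 or s = -2 - √(6)/3 ≈ -2.8165.

s = -2.8165 or s = -1.1835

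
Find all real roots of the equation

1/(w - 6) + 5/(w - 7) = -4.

w = 5.191 or w = 6.309

Multiply both sides by (w - 6)(w - 7):
(w - 7) + 5(w - 6) = -4(w - 6)(w - 7).
Expand and collect terms: -4w² + 46w - 131 = 0.
By the quadratic formula, w = (-46 ± √20) / -8, so w ≈ 5.191 or w ≈ 6.309.
Neither value makes a denominator zero (w ≠ 6, w ≠ 7), so both are valid.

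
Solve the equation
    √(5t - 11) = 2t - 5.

Square both sides: 5t - 11 = (2t - 5)².
Expand and rearrange: 4t² - 25t + 36 = 0.
Solving gives t = 4 or t = 2.25.
Check each candidate in the original equation:
  t = 4: √(9) = 3, while 2t - 5 = 3 — valid.
  t = 2.25: √(0.25) = 0.5, while 2t - 5 = -0.5 — extraneous.

t = 4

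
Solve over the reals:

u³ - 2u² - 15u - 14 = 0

Possible rational roots are divisors of -14. Testing u = -2 gives 0, so (u + 2) is a factor.
Divide: u³ - 2u² - 15u - 14 = (u + 2)(u² - 4u - 7).
Apply the quadratic formula to u² - 4u - 7 = 0: u = (4 ± √44)/2, i.e. u ≈ 5.3166 or u ≈ -1.3166.

u = -2 or u = -1.3166 or u = 5.3166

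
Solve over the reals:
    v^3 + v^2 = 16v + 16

Rearrange: v^3 + v^2 - 16v - 16 = 0.
Possible rational roots are divisors of -16. Testing v = -4 gives 0, so (v + 4) is a factor.
Divide: v^3 + v^2 - 16v - 16 = (v + 4)(v^2 - 3v - 4).
Factor the quadratic: v = 4 or v = -1.

v = -4 or v = -1 or v = 4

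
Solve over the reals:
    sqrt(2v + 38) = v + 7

v = -1

Square both sides: 2v + 38 = (v + 7)^2.
Expand and rearrange: v^2 + 12v + 11 = 0.
Solving gives v = -1 or v = -11.
Check each candidate in the original equation:
  v = -1: sqrt(36) = 6, while v + 7 = 6 — valid.
  v = -11: sqrt(16) = 4, while v + 7 = -4 — extraneous.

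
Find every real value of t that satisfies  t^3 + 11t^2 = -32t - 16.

Rearrange: t^3 + 11t^2 + 32t + 16 = 0.
Possible rational roots are divisors of 16. Testing t = -4 gives 0, so (t + 4) is a factor.
Divide: t^3 + 11t^2 + 32t + 16 = (t + 4)(t^2 + 7t + 4).
Apply the quadratic formula to t^2 + 7t + 4 = 0: t = (-7 +/- sqrt(33))/2, i.e. t ~= -0.6277 or t ~= -6.3723.

t = -6.3723 or t = -4 or t = -0.6277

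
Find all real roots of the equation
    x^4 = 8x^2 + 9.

Let u = x^2. The equation becomes u^2 - 8u - 9 = 0.
Factor: (u - 9)(u + 1) = 0, so u = 9 or u = -1.
x^2 = 9 gives x = +/-3.
x^2 = -1 < 0 has no real solution.

x = -3 or x = 3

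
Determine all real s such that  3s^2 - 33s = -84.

Bring every term to one side: 3s^2 - 33s + 84 = 0.
Factor: 3(s - 4)(s - 7) = 0.
So s = 4 or s = 7.

s = 4 or s = 7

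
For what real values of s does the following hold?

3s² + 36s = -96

s = -8 or s = -4

Bring every term to one side: 3s² + 36s + 96 = 0.
Factor: 3(s + 4)(s + 8) = 0.
So s = -4 or s = -8.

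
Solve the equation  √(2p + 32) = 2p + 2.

p = 2

Square both sides: 2p + 32 = (2p + 2)².
Expand and rearrange: 4p² + 6p - 28 = 0.
Solving gives p = 2 or p = -3.5.
Check each candidate in the original equation:
  p = 2: √(36) = 6, while 2p + 2 = 6 — valid.
  p = -3.5: √(25) = 5, while 2p + 2 = -5 — extraneous.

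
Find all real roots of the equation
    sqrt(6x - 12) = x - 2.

x = 2 or x = 8

Square both sides: 6x - 12 = (x - 2)^2.
Expand and rearrange: x^2 - 10x + 16 = 0.
Solving gives x = 8 or x = 2.
Check each candidate in the original equation:
  x = 8: sqrt(36) = 6, while x - 2 = 6 — valid.
  x = 2: sqrt(0) = 0, while x - 2 = 0 — valid.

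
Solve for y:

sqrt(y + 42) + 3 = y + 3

Isolate the radical: sqrt(y + 42) = y.
Square both sides: y + 42 = (y)^2.
Expand and rearrange: y^2 - y - 42 = 0.
Solving gives y = 7 or y = -6.
Check each candidate in the original equation:
  y = 7: sqrt(49) = 7, while y = 7 — valid.
  y = -6: sqrt(36) = 6, while y = -6 — extraneous.

y = 7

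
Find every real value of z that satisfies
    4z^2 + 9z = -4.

Rearrange to standard form: 4z^2 + 9z + 4 = 0.
Discriminant: (9)^2 - 4*4*4 = 17.
Quadratic formula: z = (-9 +/- sqrt(17)) / 8.
So z = -9/8 + sqrt(17)/8 ~= -0.6096 or z = -9/8 - sqrt(17)/8 ~= -1.6404.

z = -1.6404 or z = -0.6096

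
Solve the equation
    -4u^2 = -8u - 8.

u = -0.7321 or u = 2.7321

Rearrange to standard form: -4u^2 + 8u + 8 = 0.
Discriminant: (8)^2 - 4*(-4)*8 = 192.
Quadratic formula: u = (-8 +/- sqrt(192)) / (-8).
So u = 1 - sqrt(3) ~= -0.7321 or u = 1 + sqrt(3) ~= 2.7321.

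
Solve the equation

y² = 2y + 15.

y = -3 or y = 5

Bring every term to one side: y² - 2y - 15 = 0.
Factor: (y - 5)(y + 3) = 0.
So y = 5 or y = -3.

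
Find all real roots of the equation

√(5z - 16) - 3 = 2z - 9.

Isolate the radical: √(5z - 16) = 2z - 6.
Square both sides: 5z - 16 = (2z - 6)².
Expand and rearrange: 4z² - 29z + 52 = 0.
Solving gives z = 4 or z = 3.25.
Check each candidate in the original equation:
  z = 4: √(4) = 2, while 2z - 6 = 2 — valid.
  z = 3.25: √(0.25) = 0.5, while 2z - 6 = 0.5 — valid.

z = 3.25 or z = 4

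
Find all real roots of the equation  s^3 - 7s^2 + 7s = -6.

Rearrange: s^3 - 7s^2 + 7s + 6 = 0.
Possible rational roots are divisors of 6. Testing s = 2 gives 0, so (s - 2) is a factor.
Divide: s^3 - 7s^2 + 7s + 6 = (s - 2)(s^2 - 5s - 3).
Apply the quadratic formula to s^2 - 5s - 3 = 0: s = (5 +/- sqrt(37))/2, i.e. s ~= 5.5414 or s ~= -0.5414.

s = -0.5414 or s = 2 or s = 5.5414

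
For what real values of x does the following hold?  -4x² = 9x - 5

x = -2.7111 or x = 0.4611

Rearrange to standard form: -4x² - 9x + 5 = 0.
Discriminant: (-9)² − 4·(-4)·5 = 161.
Quadratic formula: x = (9 ± √161) / (-8).
So x = -√(161)/8 - 9/8 ≈ -2.7111 or x = -9/8 + √(161)/8 ≈ 0.4611.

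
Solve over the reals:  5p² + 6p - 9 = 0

Discriminant: (6)² − 4·5·(-9) = 216.
Quadratic formula: p = (-6 ± √216) / 10.
So p = -3/5 + 3·√(6)/5 ≈ 0.8697 or p = -3·√(6)/5 - 3/5 ≈ -2.0697.

p = -2.0697 or p = 0.8697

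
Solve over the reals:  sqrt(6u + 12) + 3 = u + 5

Isolate the radical: sqrt(6u + 12) = u + 2.
Square both sides: 6u + 12 = (u + 2)^2.
Expand and rearrange: u^2 - 2u - 8 = 0.
Solving gives u = 4 or u = -2.
Check each candidate in the original equation:
  u = 4: sqrt(36) = 6, while u + 2 = 6 — valid.
  u = -2: sqrt(0) = 0, while u + 2 = 0 — valid.

u = -2 or u = 4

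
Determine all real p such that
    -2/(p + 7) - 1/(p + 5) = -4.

Multiply both sides by (p + 7)(p + 5):
-2(p + 5) - (p + 7) = -4(p + 7)(p + 5).
Expand and collect terms: -4p^2 - 45p - 123 = 0.
By the quadratic formula, p = (45 +/- sqrt(57)) / -8, so p ~= -6.5687 or p ~= -4.6813.
Neither value makes a denominator zero (p != -7, p != -5), so both are valid.

p = -6.5687 or p = -4.6813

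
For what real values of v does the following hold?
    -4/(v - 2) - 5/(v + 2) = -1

v = -0.217 or v = 9.217

Multiply both sides by (v - 2)(v + 2):
-4(v + 2) - 5(v - 2) = -(v - 2)(v + 2).
Expand and collect terms: -v^2 + 9v + 2 = 0.
By the quadratic formula, v = (-9 +/- sqrt(89)) / -2, so v ~= -0.217 or v ~= 9.217.
Neither value makes a denominator zero (v != 2, v != -2), so both are valid.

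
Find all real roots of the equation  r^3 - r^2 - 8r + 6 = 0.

r = -2.7321 or r = 0.7321 or r = 3

Possible rational roots are divisors of 6. Testing r = 3 gives 0, so (r - 3) is a factor.
Divide: r^3 - r^2 - 8r + 6 = (r - 3)(r^2 + 2r - 2).
Apply the quadratic formula to r^2 + 2r - 2 = 0: r = (-2 +/- sqrt(12))/2, i.e. r ~= 0.7321 or r ~= -2.7321.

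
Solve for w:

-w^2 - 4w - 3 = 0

Factor: -1(w + 1)(w + 3) = 0.
So w = -1 or w = -3.

w = -3 or w = -1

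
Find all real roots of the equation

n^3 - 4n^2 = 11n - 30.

n = -3 or n = 2 or n = 5

Rearrange: n^3 - 4n^2 - 11n + 30 = 0.
Possible rational roots are divisors of 30. Testing n = -3 gives 0, so (n + 3) is a factor.
Divide: n^3 - 4n^2 - 11n + 30 = (n + 3)(n^2 - 7n + 10).
Factor the quadratic: n = 5 or n = 2.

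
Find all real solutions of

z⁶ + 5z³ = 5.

Let u = z³. The equation becomes u² + 5u - 5 = 0.
By the quadratic formula, u = -5/2 + 3·√(5)/2 or u = -3·√(5)/2 - 5/2.
z³ = -5/2 + 3·√(5)/2 gives z = ∛(-5/2 + 3·√(5)/2) ≈ 0.9488.
z³ = -3·√(5)/2 - 5/2 gives z = -∛(5/2 + 3·√(5)/2) ≈ -1.8023.

z = -1.8023 or z = 0.9488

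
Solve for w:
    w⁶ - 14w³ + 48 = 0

w = 1.8171 or w = 2

Let u = w³. The equation becomes u² - 14u + 48 = 0.
Factor: (u - 8)(u - 6) = 0, so u = 8 or u = 6.
w³ = 8 gives w = 2.
w³ = 6 gives w = ∛(6) ≈ 1.8171.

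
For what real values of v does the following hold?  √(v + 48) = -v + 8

Square both sides: v + 48 = (-v + 8)².
Expand and rearrange: v² - 17v + 16 = 0.
Solving gives v = 16 or v = 1.
Check each candidate in the original equation:
  v = 16: √(64) = 8, while -v + 8 = -8 — extraneous.
  v = 1: √(49) = 7, while -v + 8 = 7 — valid.

v = 1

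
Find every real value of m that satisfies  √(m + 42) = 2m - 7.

m = 7

Square both sides: m + 42 = (2m - 7)².
Expand and rearrange: 4m² - 29m + 7 = 0.
Solving gives m = 7 or m = 0.25.
Check each candidate in the original equation:
  m = 7: √(49) = 7, while 2m - 7 = 7 — valid.
  m = 0.25: √(42.25) = 6.5, while 2m - 7 = -6.5 — extraneous.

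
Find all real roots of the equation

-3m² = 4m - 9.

m = -2.5226 or m = 1.1893

Rearrange to standard form: -3m² - 4m + 9 = 0.
Discriminant: (-4)² − 4·(-3)·9 = 124.
Quadratic formula: m = (4 ± √124) / (-6).
So m = -√(31)/3 - 2/3 ≈ -2.5226 or m = -2/3 + √(31)/3 ≈ 1.1893.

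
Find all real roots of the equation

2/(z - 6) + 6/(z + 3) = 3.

Multiply both sides by (z - 6)(z + 3):
2(z + 3) + 6(z - 6) = 3(z - 6)(z + 3).
Expand and collect terms: 3z² - 17z - 24 = 0.
By the quadratic formula, z = (17 ± √577) / 6, so z ≈ 6.8368 or z ≈ -1.1701.
Neither value makes a denominator zero (z ≠ 6, z ≠ -3), so both are valid.

z = -1.1701 or z = 6.8368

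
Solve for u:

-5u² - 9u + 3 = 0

Discriminant: (-9)² − 4·(-5)·3 = 141.
Quadratic formula: u = (9 ± √141) / (-10).
So u = -√(141)/10 - 9/10 ≈ -2.0874 or u = -9/10 + √(141)/10 ≈ 0.2874.

u = -2.0874 or u = 0.2874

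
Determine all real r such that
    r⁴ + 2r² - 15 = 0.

r = -1.7321 or r = 1.7321

Let u = r². The equation becomes u² + 2u - 15 = 0.
Factor: (u + 5)(u - 3) = 0, so u = -5 or u = 3.
r² = -5 < 0 has no real solution.
r² = 3 gives r = ±√(3) ≈ ±1.7321.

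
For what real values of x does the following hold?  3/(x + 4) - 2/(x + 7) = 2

x = -7.7122 or x = -2.7878

Multiply both sides by (x + 4)(x + 7):
3(x + 7) - 2(x + 4) = 2(x + 4)(x + 7).
Expand and collect terms: 2x² + 21x + 43 = 0.
By the quadratic formula, x = (-21 ± √97) / 4, so x ≈ -2.7878 or x ≈ -7.7122.
Neither value makes a denominator zero (x ≠ -4, x ≠ -7), so both are valid.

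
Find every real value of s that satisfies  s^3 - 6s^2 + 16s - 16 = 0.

s = 2

Possible rational roots are divisors of -16. Testing s = 2 gives 0, so (s - 2) is a factor.
Divide: s^3 - 6s^2 + 16s - 16 = (s - 2)(s^2 - 4s + 8).
The quadratic s^2 - 4s + 8 has discriminant -16 < 0, so no further real roots.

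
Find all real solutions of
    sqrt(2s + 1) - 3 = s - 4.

Isolate the radical: sqrt(2s + 1) = s - 1.
Square both sides: 2s + 1 = (s - 1)^2.
Expand and rearrange: s^2 - 4s = 0.
Solving gives s = 4 or s = 0.
Check each candidate in the original equation:
  s = 4: sqrt(9) = 3, while s - 1 = 3 — valid.
  s = 0: sqrt(1) = 1, while s - 1 = -1 — extraneous.

s = 4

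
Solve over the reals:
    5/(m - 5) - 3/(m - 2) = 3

m = 1.3112 or m = 6.3555

Multiply both sides by (m - 5)(m - 2):
5(m - 2) - 3(m - 5) = 3(m - 5)(m - 2).
Expand and collect terms: 3m² - 23m + 25 = 0.
By the quadratic formula, m = (23 ± √229) / 6, so m ≈ 6.3555 or m ≈ 1.3112.
Neither value makes a denominator zero (m ≠ 5, m ≠ 2), so both are valid.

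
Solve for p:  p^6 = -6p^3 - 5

Let u = p^3. The equation becomes u^2 + 6u + 5 = 0.
Factor: (u + 5)(u + 1) = 0, so u = -5 or u = -1.
p^3 = -5 gives p = -(5)^(1/3) ~= -1.71.
p^3 = -1 gives p = -1.

p = -1.71 or p = -1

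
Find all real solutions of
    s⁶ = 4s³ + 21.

Let u = s³. The equation becomes u² - 4u - 21 = 0.
Factor: (u + 3)(u - 7) = 0, so u = -3 or u = 7.
s³ = -3 gives s = -∛(3) ≈ -1.4422.
s³ = 7 gives s = ∛(7) ≈ 1.9129.

s = -1.4422 or s = 1.9129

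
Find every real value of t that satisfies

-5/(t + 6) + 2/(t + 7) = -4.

t = -7.25 or t = -5

Multiply both sides by (t + 6)(t + 7):
-5(t + 7) + 2(t + 6) = -4(t + 6)(t + 7).
Expand and collect terms: -4t² - 49t - 145 = 0.
Factor or apply the quadratic formula: t = -7.25 or t = -5.
Neither value makes a denominator zero (t ≠ -6, t ≠ -7), so both are valid.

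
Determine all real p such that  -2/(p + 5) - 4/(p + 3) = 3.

p = -6.1547 or p = -3.8453

Multiply both sides by (p + 5)(p + 3):
-2(p + 3) - 4(p + 5) = 3(p + 5)(p + 3).
Expand and collect terms: 3p^2 + 30p + 71 = 0.
By the quadratic formula, p = (-30 +/- sqrt(48)) / 6, so p ~= -3.8453 or p ~= -6.1547.
Neither value makes a denominator zero (p != -5, p != -3), so both are valid.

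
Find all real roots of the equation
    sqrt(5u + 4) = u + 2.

Square both sides: 5u + 4 = (u + 2)^2.
Expand and rearrange: u^2 - u = 0.
Solving gives u = 1 or u = 0.
Check each candidate in the original equation:
  u = 1: sqrt(9) = 3, while u + 2 = 3 — valid.
  u = 0: sqrt(4) = 2, while u + 2 = 2 — valid.

u = 0 or u = 1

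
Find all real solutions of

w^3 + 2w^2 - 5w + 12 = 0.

w = -4

Possible rational roots are divisors of 12. Testing w = -4 gives 0, so (w + 4) is a factor.
Divide: w^3 + 2w^2 - 5w + 12 = (w + 4)(w^2 - 2w + 3).
The quadratic w^2 - 2w + 3 has discriminant -8 < 0, so no further real roots.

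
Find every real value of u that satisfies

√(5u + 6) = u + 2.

u = -1 or u = 2

Square both sides: 5u + 6 = (u + 2)².
Expand and rearrange: u² - u - 2 = 0.
Solving gives u = 2 or u = -1.
Check each candidate in the original equation:
  u = 2: √(16) = 4, while u + 2 = 4 — valid.
  u = -1: √(1) = 1, while u + 2 = 1 — valid.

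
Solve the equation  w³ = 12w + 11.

w = -2.8541 or w = -1 or w = 3.8541

Rearrange: w³ - 12w - 11 = 0.
Possible rational roots are divisors of -11. Testing w = -1 gives 0, so (w + 1) is a factor.
Divide: w³ - 12w - 11 = (w + 1)(w² - w - 11).
Apply the quadratic formula to w² - w - 11 = 0: w = (1 ± √45)/2, i.e. w ≈ 3.8541 or w ≈ -2.8541.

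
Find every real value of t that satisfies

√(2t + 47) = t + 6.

t = 1

Square both sides: 2t + 47 = (t + 6)².
Expand and rearrange: t² + 10t - 11 = 0.
Solving gives t = 1 or t = -11.
Check each candidate in the original equation:
  t = 1: √(49) = 7, while t + 6 = 7 — valid.
  t = -11: √(25) = 5, while t + 6 = -5 — extraneous.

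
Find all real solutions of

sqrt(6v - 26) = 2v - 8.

Square both sides: 6v - 26 = (2v - 8)^2.
Expand and rearrange: 4v^2 - 38v + 90 = 0.
Solving gives v = 5 or v = 4.5.
Check each candidate in the original equation:
  v = 5: sqrt(4) = 2, while 2v - 8 = 2 — valid.
  v = 4.5: sqrt(1) = 1, while 2v - 8 = 1 — valid.

v = 4.5 or v = 5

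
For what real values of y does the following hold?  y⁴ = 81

Let u = y². The equation becomes u² - 81 = 0.
Factor: (u - 9)(u + 9) = 0, so u = 9 or u = -9.
y² = 9 gives y = ±3.
y² = -9 < 0 has no real solution.

y = -3 or y = 3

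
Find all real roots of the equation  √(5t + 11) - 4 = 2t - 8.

t = 5

Isolate the radical: √(5t + 11) = 2t - 4.
Square both sides: 5t + 11 = (2t - 4)².
Expand and rearrange: 4t² - 21t + 5 = 0.
Solving gives t = 5 or t = 0.25.
Check each candidate in the original equation:
  t = 5: √(36) = 6, while 2t - 4 = 6 — valid.
  t = 0.25: √(12.25) = 3.5, while 2t - 4 = -3.5 — extraneous.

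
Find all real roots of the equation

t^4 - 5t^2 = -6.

Let u = t^2. The equation becomes u^2 - 5u + 6 = 0.
Factor: (u - 3)(u - 2) = 0, so u = 3 or u = 2.
t^2 = 3 gives t = +/-sqrt(3) ~= +/-1.7321.
t^2 = 2 gives t = +/-sqrt(2) ~= +/-1.4142.

t = -1.7321 or t = -1.4142 or t = 1.4142 or t = 1.7321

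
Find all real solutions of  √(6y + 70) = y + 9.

y = -1

Square both sides: 6y + 70 = (y + 9)².
Expand and rearrange: y² + 12y + 11 = 0.
Solving gives y = -1 or y = -11.
Check each candidate in the original equation:
  y = -1: √(64) = 8, while y + 9 = 8 — valid.
  y = -11: √(4) = 2, while y + 9 = -2 — extraneous.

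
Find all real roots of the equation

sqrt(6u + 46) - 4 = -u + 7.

u = 3

Isolate the radical: sqrt(6u + 46) = -u + 11.
Square both sides: 6u + 46 = (-u + 11)^2.
Expand and rearrange: u^2 - 28u + 75 = 0.
Solving gives u = 25 or u = 3.
Check each candidate in the original equation:
  u = 25: sqrt(196) = 14, while -u + 11 = -14 — extraneous.
  u = 3: sqrt(64) = 8, while -u + 11 = 8 — valid.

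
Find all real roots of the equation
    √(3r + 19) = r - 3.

r = 10

Square both sides: 3r + 19 = (r - 3)².
Expand and rearrange: r² - 9r - 10 = 0.
Solving gives r = 10 or r = -1.
Check each candidate in the original equation:
  r = 10: √(49) = 7, while r - 3 = 7 — valid.
  r = -1: √(16) = 4, while r - 3 = -4 — extraneous.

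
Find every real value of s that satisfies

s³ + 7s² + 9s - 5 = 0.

s = -5 or s = -2.4142 or s = 0.4142

Possible rational roots are divisors of -5. Testing s = -5 gives 0, so (s + 5) is a factor.
Divide: s³ + 7s² + 9s - 5 = (s + 5)(s² + 2s - 1).
Apply the quadratic formula to s² + 2s - 1 = 0: s = (-2 ± √8)/2, i.e. s ≈ 0.4142 or s ≈ -2.4142.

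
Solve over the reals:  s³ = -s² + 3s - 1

Rearrange: s³ + s² - 3s + 1 = 0.
Possible rational roots are divisors of 1. Testing s = 1 gives 0, so (s - 1) is a factor.
Divide: s³ + s² - 3s + 1 = (s - 1)(s² + 2s - 1).
Apply the quadratic formula to s² + 2s - 1 = 0: s = (-2 ± √8)/2, i.e. s ≈ 0.4142 or s ≈ -2.4142.

s = -2.4142 or s = 0.4142 or s = 1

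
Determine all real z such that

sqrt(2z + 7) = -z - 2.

z = -3

Square both sides: 2z + 7 = (-z - 2)^2.
Expand and rearrange: z^2 + 2z - 3 = 0.
Solving gives z = 1 or z = -3.
Check each candidate in the original equation:
  z = 1: sqrt(9) = 3, while -z - 2 = -3 — extraneous.
  z = -3: sqrt(1) = 1, while -z - 2 = 1 — valid.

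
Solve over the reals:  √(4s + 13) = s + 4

s = -3 or s = -1

Square both sides: 4s + 13 = (s + 4)².
Expand and rearrange: s² + 4s + 3 = 0.
Solving gives s = -1 or s = -3.
Check each candidate in the original equation:
  s = -1: √(9) = 3, while s + 4 = 3 — valid.
  s = -3: √(1) = 1, while s + 4 = 1 — valid.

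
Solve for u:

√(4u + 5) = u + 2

u = -1 or u = 1

Square both sides: 4u + 5 = (u + 2)².
Expand and rearrange: u² - 1 = 0.
Solving gives u = 1 or u = -1.
Check each candidate in the original equation:
  u = 1: √(9) = 3, while u + 2 = 3 — valid.
  u = -1: √(1) = 1, while u + 2 = 1 — valid.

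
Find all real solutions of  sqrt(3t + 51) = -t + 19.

Square both sides: 3t + 51 = (-t + 19)^2.
Expand and rearrange: t^2 - 41t + 310 = 0.
Solving gives t = 31 or t = 10.
Check each candidate in the original equation:
  t = 31: sqrt(144) = 12, while -t + 19 = -12 — extraneous.
  t = 10: sqrt(81) = 9, while -t + 19 = 9 — valid.

t = 10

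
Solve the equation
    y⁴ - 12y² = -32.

y = -2.8284 or y = -2 or y = 2 or y = 2.8284

Let u = y². The equation becomes u² - 12u + 32 = 0.
Factor: (u - 8)(u - 4) = 0, so u = 8 or u = 4.
y² = 8 gives y = ±2·√(2) ≈ ±2.8284.
y² = 4 gives y = ±2.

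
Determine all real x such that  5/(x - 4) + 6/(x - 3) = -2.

Multiply both sides by (x - 4)(x - 3):
5(x - 3) + 6(x - 4) = -2(x - 4)(x - 3).
Expand and collect terms: -2x² + 3x + 15 = 0.
By the quadratic formula, x = (-3 ± √129) / -4, so x ≈ -2.0895 or x ≈ 3.5895.
Neither value makes a denominator zero (x ≠ 4, x ≠ 3), so both are valid.

x = -2.0895 or x = 3.5895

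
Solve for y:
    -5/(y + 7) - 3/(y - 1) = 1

Multiply both sides by (y + 7)(y - 1):
-5(y - 1) - 3(y + 7) = (y + 7)(y - 1).
Expand and collect terms: y^2 + 14y + 9 = 0.
By the quadratic formula, y = (-14 +/- sqrt(160)) / 2, so y ~= -0.6754 or y ~= -13.3246.
Neither value makes a denominator zero (y != -7, y != 1), so both are valid.

y = -13.3246 or y = -0.6754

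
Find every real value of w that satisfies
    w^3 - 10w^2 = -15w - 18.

Rearrange: w^3 - 10w^2 + 15w + 18 = 0.
Possible rational roots are divisors of 18. Testing w = 3 gives 0, so (w - 3) is a factor.
Divide: w^3 - 10w^2 + 15w + 18 = (w - 3)(w^2 - 7w - 6).
Apply the quadratic formula to w^2 - 7w - 6 = 0: w = (7 +/- sqrt(73))/2, i.e. w ~= 7.772 or w ~= -0.772.

w = -0.772 or w = 3 or w = 7.772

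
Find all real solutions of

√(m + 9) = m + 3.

m = 0

Square both sides: m + 9 = (m + 3)².
Expand and rearrange: m² + 5m = 0.
Solving gives m = 0 or m = -5.
Check each candidate in the original equation:
  m = 0: √(9) = 3, while m + 3 = 3 — valid.
  m = -5: √(4) = 2, while m + 3 = -2 — extraneous.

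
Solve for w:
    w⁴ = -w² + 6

Let u = w². The equation becomes u² + u - 6 = 0.
Factor: (u - 2)(u + 3) = 0, so u = 2 or u = -3.
w² = 2 gives w = ±√(2) ≈ ±1.4142.
w² = -3 < 0 has no real solution.

w = -1.4142 or w = 1.4142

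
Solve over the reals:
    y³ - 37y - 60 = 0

y = -5 or y = -1.772 or y = 6.772

Possible rational roots are divisors of -60. Testing y = -5 gives 0, so (y + 5) is a factor.
Divide: y³ - 37y - 60 = (y + 5)(y² - 5y - 12).
Apply the quadratic formula to y² - 5y - 12 = 0: y = (5 ± √73)/2, i.e. y ≈ 6.772 or y ≈ -1.772.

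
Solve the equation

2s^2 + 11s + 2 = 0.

Discriminant: (11)^2 - 4*2*2 = 105.
Quadratic formula: s = (-11 +/- sqrt(105)) / 4.
So s = -11/4 + sqrt(105)/4 ~= -0.1883 or s = -11/4 - sqrt(105)/4 ~= -5.3117.

s = -5.3117 or s = -0.1883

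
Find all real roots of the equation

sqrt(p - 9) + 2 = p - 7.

Isolate the radical: sqrt(p - 9) = p - 9.
Square both sides: p - 9 = (p - 9)^2.
Expand and rearrange: p^2 - 19p + 90 = 0.
Solving gives p = 10 or p = 9.
Check each candidate in the original equation:
  p = 10: sqrt(1) = 1, while p - 9 = 1 — valid.
  p = 9: sqrt(0) = 0, while p - 9 = 0 — valid.

p = 9 or p = 10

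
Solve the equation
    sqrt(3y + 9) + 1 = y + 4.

y = -3 or y = 0

Isolate the radical: sqrt(3y + 9) = y + 3.
Square both sides: 3y + 9 = (y + 3)^2.
Expand and rearrange: y^2 + 3y = 0.
Solving gives y = 0 or y = -3.
Check each candidate in the original equation:
  y = 0: sqrt(9) = 3, while y + 3 = 3 — valid.
  y = -3: sqrt(0) = 0, while y + 3 = 0 — valid.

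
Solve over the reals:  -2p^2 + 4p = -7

Rearrange to standard form: -2p^2 + 4p + 7 = 0.
Discriminant: (4)^2 - 4*(-2)*7 = 72.
Quadratic formula: p = (-4 +/- sqrt(72)) / (-4).
So p = 1 - 3*sqrt(2)/2 ~= -1.1213 or p = 1 + 3*sqrt(2)/2 ~= 3.1213.

p = -1.1213 or p = 3.1213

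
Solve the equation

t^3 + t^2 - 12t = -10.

Rearrange: t^3 + t^2 - 12t + 10 = 0.
Possible rational roots are divisors of 10. Testing t = 1 gives 0, so (t - 1) is a factor.
Divide: t^3 + t^2 - 12t + 10 = (t - 1)(t^2 + 2t - 10).
Apply the quadratic formula to t^2 + 2t - 10 = 0: t = (-2 +/- sqrt(44))/2, i.e. t ~= 2.3166 or t ~= -4.3166.

t = -4.3166 or t = 1 or t = 2.3166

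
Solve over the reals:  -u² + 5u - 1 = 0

u = 0.2087 or u = 4.7913

Discriminant: (5)² − 4·(-1)·(-1) = 21.
Quadratic formula: u = (-5 ± √21) / (-2).
So u = 5/2 - √(21)/2 ≈ 0.2087 or u = √(21)/2 + 5/2 ≈ 4.7913.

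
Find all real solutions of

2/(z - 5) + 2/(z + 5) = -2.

Multiply both sides by (z - 5)(z + 5):
2(z + 5) + 2(z - 5) = -2(z - 5)(z + 5).
Expand and collect terms: -2z² - 4z + 50 = 0.
By the quadratic formula, z = (4 ± √416) / -4, so z ≈ -6.099 or z ≈ 4.099.
Neither value makes a denominator zero (z ≠ 5, z ≠ -5), so both are valid.

z = -6.099 or z = 4.099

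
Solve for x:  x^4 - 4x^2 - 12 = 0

Let u = x^2. The equation becomes u^2 - 4u - 12 = 0.
Factor: (u - 6)(u + 2) = 0, so u = 6 or u = -2.
x^2 = 6 gives x = +/-sqrt(6) ~= +/-2.4495.
x^2 = -2 < 0 has no real solution.

x = -2.4495 or x = 2.4495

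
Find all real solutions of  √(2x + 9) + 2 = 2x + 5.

x = 0

Isolate the radical: √(2x + 9) = 2x + 3.
Square both sides: 2x + 9 = (2x + 3)².
Expand and rearrange: 4x² + 10x = 0.
Solving gives x = 0 or x = -2.5.
Check each candidate in the original equation:
  x = 0: √(9) = 3, while 2x + 3 = 3 — valid.
  x = -2.5: √(4) = 2, while 2x + 3 = -2 — extraneous.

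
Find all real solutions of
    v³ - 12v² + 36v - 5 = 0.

Possible rational roots are divisors of -5. Testing v = 5 gives 0, so (v - 5) is a factor.
Divide: v³ - 12v² + 36v - 5 = (v - 5)(v² - 7v + 1).
Apply the quadratic formula to v² - 7v + 1 = 0: v = (7 ± √45)/2, i.e. v ≈ 6.8541 or v ≈ 0.1459.

v = 0.1459 or v = 5 or v = 6.8541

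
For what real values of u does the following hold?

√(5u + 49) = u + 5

Square both sides: 5u + 49 = (u + 5)².
Expand and rearrange: u² + 5u - 24 = 0.
Solving gives u = 3 or u = -8.
Check each candidate in the original equation:
  u = 3: √(64) = 8, while u + 5 = 8 — valid.
  u = -8: √(9) = 3, while u + 5 = -3 — extraneous.

u = 3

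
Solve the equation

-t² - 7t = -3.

t = -7.4051 or t = 0.4051

Rearrange to standard form: -t² - 7t + 3 = 0.
Discriminant: (-7)² − 4·(-1)·3 = 61.
Quadratic formula: t = (7 ± √61) / (-2).
So t = -√(61)/2 - 7/2 ≈ -7.4051 or t = -7/2 + √(61)/2 ≈ 0.4051.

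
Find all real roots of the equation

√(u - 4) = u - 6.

Square both sides: u - 4 = (u - 6)².
Expand and rearrange: u² - 13u + 40 = 0.
Solving gives u = 8 or u = 5.
Check each candidate in the original equation:
  u = 8: √(4) = 2, while u - 6 = 2 — valid.
  u = 5: √(1) = 1, while u - 6 = -1 — extraneous.

u = 8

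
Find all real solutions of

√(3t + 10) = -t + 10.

t = 5

Square both sides: 3t + 10 = (-t + 10)².
Expand and rearrange: t² - 23t + 90 = 0.
Solving gives t = 18 or t = 5.
Check each candidate in the original equation:
  t = 18: √(64) = 8, while -t + 10 = -8 — extraneous.
  t = 5: √(25) = 5, while -t + 10 = 5 — valid.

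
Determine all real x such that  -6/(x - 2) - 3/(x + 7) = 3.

x = -8.2426 or x = 0.2426

Multiply both sides by (x - 2)(x + 7):
-6(x + 7) - 3(x - 2) = 3(x - 2)(x + 7).
Expand and collect terms: 3x^2 + 24x - 6 = 0.
By the quadratic formula, x = (-24 +/- sqrt(648)) / 6, so x ~= 0.2426 or x ~= -8.2426.
Neither value makes a denominator zero (x != 2, x != -7), so both are valid.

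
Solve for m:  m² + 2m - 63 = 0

Factor: (m - 7)(m + 9) = 0.
So m = 7 or m = -9.

m = -9 or m = 7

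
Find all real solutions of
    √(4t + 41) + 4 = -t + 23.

Isolate the radical: √(4t + 41) = -t + 19.
Square both sides: 4t + 41 = (-t + 19)².
Expand and rearrange: t² - 42t + 320 = 0.
Solving gives t = 32 or t = 10.
Check each candidate in the original equation:
  t = 32: √(169) = 13, while -t + 19 = -13 — extraneous.
  t = 10: √(81) = 9, while -t + 19 = 9 — valid.

t = 10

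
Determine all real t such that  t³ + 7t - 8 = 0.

Possible rational roots are divisors of -8. Testing t = 1 gives 0, so (t - 1) is a factor.
Divide: t³ + 7t - 8 = (t - 1)(t² + t + 8).
The quadratic t² + t + 8 has discriminant -31 < 0, so no further real roots.

t = 1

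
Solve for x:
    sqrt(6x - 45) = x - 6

Square both sides: 6x - 45 = (x - 6)^2.
Expand and rearrange: x^2 - 18x + 81 = 0.
This gives the repeated root x = 9.
Check in the original equation:
  x = 9: sqrt(9) = 3, while x - 6 = 3 — valid.

x = 9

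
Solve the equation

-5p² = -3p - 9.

Rearrange to standard form: -5p² + 3p + 9 = 0.
Discriminant: (3)² − 4·(-5)·9 = 189.
Quadratic formula: p = (-3 ± √189) / (-10).
So p = 3/10 - 3·√(21)/10 ≈ -1.0748 or p = 3/10 + 3·√(21)/10 ≈ 1.6748.

p = -1.0748 or p = 1.6748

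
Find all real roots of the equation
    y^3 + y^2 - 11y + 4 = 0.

y = -4 or y = 0.382 or y = 2.618

Possible rational roots are divisors of 4. Testing y = -4 gives 0, so (y + 4) is a factor.
Divide: y^3 + y^2 - 11y + 4 = (y + 4)(y^2 - 3y + 1).
Apply the quadratic formula to y^2 - 3y + 1 = 0: y = (3 +/- sqrt(5))/2, i.e. y ~= 2.618 or y ~= 0.382.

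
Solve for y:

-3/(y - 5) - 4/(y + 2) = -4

Multiply both sides by (y - 5)(y + 2):
-3(y + 2) - 4(y - 5) = -4(y - 5)(y + 2).
Expand and collect terms: -4y² + 19y + 26 = 0.
By the quadratic formula, y = (-19 ± √777) / -8, so y ≈ -1.1093 or y ≈ 5.8593.
Neither value makes a denominator zero (y ≠ 5, y ≠ -2), so both are valid.

y = -1.1093 or y = 5.8593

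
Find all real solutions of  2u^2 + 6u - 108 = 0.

u = -9 or u = 6

Factor: 2(u - 6)(u + 9) = 0.
So u = 6 or u = -9.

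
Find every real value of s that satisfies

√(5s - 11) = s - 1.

Square both sides: 5s - 11 = (s - 1)².
Expand and rearrange: s² - 7s + 12 = 0.
Solving gives s = 4 or s = 3.
Check each candidate in the original equation:
  s = 4: √(9) = 3, while s - 1 = 3 — valid.
  s = 3: √(4) = 2, while s - 1 = 2 — valid.

s = 3 or s = 4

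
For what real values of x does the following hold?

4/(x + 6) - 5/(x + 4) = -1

x = -7.7016 or x = -1.2984

Multiply both sides by (x + 6)(x + 4):
4(x + 4) - 5(x + 6) = -(x + 6)(x + 4).
Expand and collect terms: -x² - 9x - 10 = 0.
By the quadratic formula, x = (9 ± √41) / -2, so x ≈ -7.7016 or x ≈ -1.2984.
Neither value makes a denominator zero (x ≠ -6, x ≠ -4), so both are valid.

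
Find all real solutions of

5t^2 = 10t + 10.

Rearrange to standard form: 5t^2 - 10t - 10 = 0.
Discriminant: (-10)^2 - 4*5*(-10) = 300.
Quadratic formula: t = (10 +/- sqrt(300)) / 10.
So t = 1 + sqrt(3) ~= 2.7321 or t = 1 - sqrt(3) ~= -0.7321.

t = -0.7321 or t = 2.7321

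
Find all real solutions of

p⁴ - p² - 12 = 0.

Let u = p². The equation becomes u² - u - 12 = 0.
Factor: (u - 4)(u + 3) = 0, so u = 4 or u = -3.
p² = 4 gives p = ±2.
p² = -3 < 0 has no real solution.

p = -2 or p = 2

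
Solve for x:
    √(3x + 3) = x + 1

x = -1 or x = 2

Square both sides: 3x + 3 = (x + 1)².
Expand and rearrange: x² - x - 2 = 0.
Solving gives x = 2 or x = -1.
Check each candidate in the original equation:
  x = 2: √(9) = 3, while x + 1 = 3 — valid.
  x = -1: √(0) = 0, while x + 1 = 0 — valid.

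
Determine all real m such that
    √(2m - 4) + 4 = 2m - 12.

Isolate the radical: √(2m - 4) = 2m - 16.
Square both sides: 2m - 4 = (2m - 16)².
Expand and rearrange: 4m² - 66m + 260 = 0.
Solving gives m = 10 or m = 6.5.
Check each candidate in the original equation:
  m = 10: √(16) = 4, while 2m - 16 = 4 — valid.
  m = 6.5: √(9) = 3, while 2m - 16 = -3 — extraneous.

m = 10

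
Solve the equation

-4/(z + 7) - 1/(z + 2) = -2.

z = -5.2656 or z = -1.2344

Multiply both sides by (z + 7)(z + 2):
-4(z + 2) - (z + 7) = -2(z + 7)(z + 2).
Expand and collect terms: -2z² - 13z - 13 = 0.
By the quadratic formula, z = (13 ± √65) / -4, so z ≈ -5.2656 or z ≈ -1.2344.
Neither value makes a denominator zero (z ≠ -7, z ≠ -2), so both are valid.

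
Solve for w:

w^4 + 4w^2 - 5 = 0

w = -1 or w = 1

Let u = w^2. The equation becomes u^2 + 4u - 5 = 0.
Factor: (u + 5)(u - 1) = 0, so u = -5 or u = 1.
w^2 = -5 < 0 has no real solution.
w^2 = 1 gives w = +/-1.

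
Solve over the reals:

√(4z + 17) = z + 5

Square both sides: 4z + 17 = (z + 5)².
Expand and rearrange: z² + 6z + 8 = 0.
Solving gives z = -2 or z = -4.
Check each candidate in the original equation:
  z = -2: √(9) = 3, while z + 5 = 3 — valid.
  z = -4: √(1) = 1, while z + 5 = 1 — valid.

z = -4 or z = -2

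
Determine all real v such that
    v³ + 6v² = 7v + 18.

Rearrange: v³ + 6v² - 7v - 18 = 0.
Possible rational roots are divisors of -18. Testing v = 2 gives 0, so (v - 2) is a factor.
Divide: v³ + 6v² - 7v - 18 = (v - 2)(v² + 8v + 9).
Apply the quadratic formula to v² + 8v + 9 = 0: v = (-8 ± √28)/2, i.e. v ≈ -1.3542 or v ≈ -6.6458.

v = -6.6458 or v = -1.3542 or v = 2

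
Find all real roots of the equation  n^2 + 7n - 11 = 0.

Discriminant: (7)^2 - 4*1*(-11) = 93.
Quadratic formula: n = (-7 +/- sqrt(93)) / 2.
So n = -7/2 + sqrt(93)/2 ~= 1.3218 or n = -sqrt(93)/2 - 7/2 ~= -8.3218.

n = -8.3218 or n = 1.3218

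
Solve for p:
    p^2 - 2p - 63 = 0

Factor: (p + 7)(p - 9) = 0.
So p = -7 or p = 9.

p = -7 or p = 9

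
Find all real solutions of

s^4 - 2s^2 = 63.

s = -3 or s = 3

Let u = s^2. The equation becomes u^2 - 2u - 63 = 0.
Factor: (u - 9)(u + 7) = 0, so u = 9 or u = -7.
s^2 = 9 gives s = +/-3.
s^2 = -7 < 0 has no real solution.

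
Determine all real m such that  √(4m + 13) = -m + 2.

m = -1

Square both sides: 4m + 13 = (-m + 2)².
Expand and rearrange: m² - 8m - 9 = 0.
Solving gives m = 9 or m = -1.
Check each candidate in the original equation:
  m = 9: √(49) = 7, while -m + 2 = -7 — extraneous.
  m = -1: √(9) = 3, while -m + 2 = 3 — valid.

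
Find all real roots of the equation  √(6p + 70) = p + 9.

Square both sides: 6p + 70 = (p + 9)².
Expand and rearrange: p² + 12p + 11 = 0.
Solving gives p = -1 or p = -11.
Check each candidate in the original equation:
  p = -1: √(64) = 8, while p + 9 = 8 — valid.
  p = -11: √(4) = 2, while p + 9 = -2 — extraneous.

p = -1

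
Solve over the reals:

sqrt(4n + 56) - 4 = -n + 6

n = 2

Isolate the radical: sqrt(4n + 56) = -n + 10.
Square both sides: 4n + 56 = (-n + 10)^2.
Expand and rearrange: n^2 - 24n + 44 = 0.
Solving gives n = 22 or n = 2.
Check each candidate in the original equation:
  n = 22: sqrt(144) = 12, while -n + 10 = -12 — extraneous.
  n = 2: sqrt(64) = 8, while -n + 10 = 8 — valid.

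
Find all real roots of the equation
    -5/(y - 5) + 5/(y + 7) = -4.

Multiply both sides by (y - 5)(y + 7):
-5(y + 7) + 5(y - 5) = -4(y - 5)(y + 7).
Expand and collect terms: -4y^2 - 8y + 200 = 0.
By the quadratic formula, y = (8 +/- sqrt(3264)) / -8, so y ~= -8.1414 or y ~= 6.1414.
Neither value makes a denominator zero (y != 5, y != -7), so both are valid.

y = -8.1414 or y = 6.1414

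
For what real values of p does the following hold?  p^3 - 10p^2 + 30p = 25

p = 1.382 or p = 3.618 or p = 5

Rearrange: p^3 - 10p^2 + 30p - 25 = 0.
Possible rational roots are divisors of -25. Testing p = 5 gives 0, so (p - 5) is a factor.
Divide: p^3 - 10p^2 + 30p - 25 = (p - 5)(p^2 - 5p + 5).
Apply the quadratic formula to p^2 - 5p + 5 = 0: p = (5 +/- sqrt(5))/2, i.e. p ~= 3.618 or p ~= 1.382.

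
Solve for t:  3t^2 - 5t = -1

t = 0.2324 or t = 1.4343

Rearrange to standard form: 3t^2 - 5t + 1 = 0.
Discriminant: (-5)^2 - 4*3*1 = 13.
Quadratic formula: t = (5 +/- sqrt(13)) / 6.
So t = sqrt(13)/6 + 5/6 ~= 1.4343 or t = 5/6 - sqrt(13)/6 ~= 0.2324.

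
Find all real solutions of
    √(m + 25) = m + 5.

m = 0

Square both sides: m + 25 = (m + 5)².
Expand and rearrange: m² + 9m = 0.
Solving gives m = 0 or m = -9.
Check each candidate in the original equation:
  m = 0: √(25) = 5, while m + 5 = 5 — valid.
  m = -9: √(16) = 4, while m + 5 = -4 — extraneous.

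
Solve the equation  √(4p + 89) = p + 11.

Square both sides: 4p + 89 = (p + 11)².
Expand and rearrange: p² + 18p + 32 = 0.
Solving gives p = -2 or p = -16.
Check each candidate in the original equation:
  p = -2: √(81) = 9, while p + 11 = 9 — valid.
  p = -16: √(25) = 5, while p + 11 = -5 — extraneous.

p = -2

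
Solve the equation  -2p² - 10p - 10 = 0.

p = -3.618 or p = -1.382

Discriminant: (-10)² − 4·(-2)·(-10) = 20.
Quadratic formula: p = (10 ± √20) / (-4).
So p = -5/2 - √(5)/2 ≈ -3.618 or p = -5/2 + √(5)/2 ≈ -1.382.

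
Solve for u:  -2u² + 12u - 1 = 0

Discriminant: (12)² − 4·(-2)·(-1) = 136.
Quadratic formula: u = (-12 ± √136) / (-4).
So u = 3 - √(34)/2 ≈ 0.0845 or u = √(34)/2 + 3 ≈ 5.9155.

u = 0.0845 or u = 5.9155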